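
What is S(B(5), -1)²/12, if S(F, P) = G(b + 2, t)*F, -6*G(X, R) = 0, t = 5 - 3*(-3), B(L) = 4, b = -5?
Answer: 0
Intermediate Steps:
t = 14 (t = 5 + 9 = 14)
G(X, R) = 0 (G(X, R) = -⅙*0 = 0)
S(F, P) = 0 (S(F, P) = 0*F = 0)
S(B(5), -1)²/12 = 0²/12 = 0*(1/12) = 0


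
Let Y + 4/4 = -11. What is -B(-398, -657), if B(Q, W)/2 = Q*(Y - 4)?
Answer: -12736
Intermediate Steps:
Y = -12 (Y = -1 - 11 = -12)
B(Q, W) = -32*Q (B(Q, W) = 2*(Q*(-12 - 4)) = 2*(Q*(-16)) = 2*(-16*Q) = -32*Q)
-B(-398, -657) = -(-32)*(-398) = -1*12736 = -12736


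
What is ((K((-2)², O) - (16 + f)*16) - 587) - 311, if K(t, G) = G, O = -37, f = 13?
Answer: -1399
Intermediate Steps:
((K((-2)², O) - (16 + f)*16) - 587) - 311 = ((-37 - (16 + 13)*16) - 587) - 311 = ((-37 - 29*16) - 587) - 311 = ((-37 - 1*464) - 587) - 311 = ((-37 - 464) - 587) - 311 = (-501 - 587) - 311 = -1088 - 311 = -1399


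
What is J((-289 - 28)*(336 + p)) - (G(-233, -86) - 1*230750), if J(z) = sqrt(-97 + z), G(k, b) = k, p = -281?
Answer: 230983 + 6*I*sqrt(487) ≈ 2.3098e+5 + 132.41*I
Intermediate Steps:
J((-289 - 28)*(336 + p)) - (G(-233, -86) - 1*230750) = sqrt(-97 + (-289 - 28)*(336 - 281)) - (-233 - 1*230750) = sqrt(-97 - 317*55) - (-233 - 230750) = sqrt(-97 - 17435) - 1*(-230983) = sqrt(-17532) + 230983 = 6*I*sqrt(487) + 230983 = 230983 + 6*I*sqrt(487)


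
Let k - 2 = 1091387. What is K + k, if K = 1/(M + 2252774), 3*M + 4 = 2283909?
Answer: 9868587083306/9042227 ≈ 1.0914e+6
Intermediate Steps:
M = 2283905/3 (M = -4/3 + (1/3)*2283909 = -4/3 + 761303 = 2283905/3 ≈ 7.6130e+5)
K = 3/9042227 (K = 1/(2283905/3 + 2252774) = 1/(9042227/3) = 3/9042227 ≈ 3.3178e-7)
k = 1091389 (k = 2 + 1091387 = 1091389)
K + k = 3/9042227 + 1091389 = 9868587083306/9042227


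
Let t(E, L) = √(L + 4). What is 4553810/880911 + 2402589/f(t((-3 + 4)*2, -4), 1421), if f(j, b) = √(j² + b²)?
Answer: 303276863227/178824933 ≈ 1695.9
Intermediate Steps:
t(E, L) = √(4 + L)
f(j, b) = √(b² + j²)
4553810/880911 + 2402589/f(t((-3 + 4)*2, -4), 1421) = 4553810/880911 + 2402589/(√(1421² + (√(4 - 4))²)) = 4553810*(1/880911) + 2402589/(√(2019241 + (√0)²)) = 4553810/880911 + 2402589/(√(2019241 + 0²)) = 4553810/880911 + 2402589/(√(2019241 + 0)) = 4553810/880911 + 2402589/(√2019241) = 4553810/880911 + 2402589/1421 = 4553810/880911 + 2402589*(1/1421) = 4553810/880911 + 343227/203 = 303276863227/178824933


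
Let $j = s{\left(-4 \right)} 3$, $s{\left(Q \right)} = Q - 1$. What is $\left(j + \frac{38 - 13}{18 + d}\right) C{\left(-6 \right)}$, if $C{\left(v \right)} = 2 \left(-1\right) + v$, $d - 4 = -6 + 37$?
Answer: $\frac{6160}{53} \approx 116.23$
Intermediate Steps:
$d = 35$ ($d = 4 + \left(-6 + 37\right) = 4 + 31 = 35$)
$s{\left(Q \right)} = -1 + Q$
$C{\left(v \right)} = -2 + v$
$j = -15$ ($j = \left(-1 - 4\right) 3 = \left(-5\right) 3 = -15$)
$\left(j + \frac{38 - 13}{18 + d}\right) C{\left(-6 \right)} = \left(-15 + \frac{38 - 13}{18 + 35}\right) \left(-2 - 6\right) = \left(-15 + \frac{25}{53}\right) \left(-8\right) = \left(- \frac{770}{53}\right) \left(-8\right) = \frac{6160}{53}$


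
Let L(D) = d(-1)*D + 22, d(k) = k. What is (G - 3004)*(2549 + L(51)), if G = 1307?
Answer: -4276440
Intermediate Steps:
L(D) = 22 - D (L(D) = -D + 22 = 22 - D)
(G - 3004)*(2549 + L(51)) = (1307 - 3004)*(2549 + (22 - 1*51)) = -1697*(2549 + (22 - 51)) = -1697*(2549 - 29) = -1697*2520 = -4276440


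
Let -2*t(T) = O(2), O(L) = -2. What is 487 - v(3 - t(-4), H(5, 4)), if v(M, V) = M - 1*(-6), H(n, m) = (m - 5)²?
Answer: 479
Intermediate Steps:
t(T) = 1 (t(T) = -½*(-2) = 1)
H(n, m) = (-5 + m)²
v(M, V) = 6 + M (v(M, V) = M + 6 = 6 + M)
487 - v(3 - t(-4), H(5, 4)) = 487 - (6 + (3 - 1*1)) = 487 - (6 + (3 - 1)) = 487 - (6 + 2) = 487 - 1*8 = 487 - 8 = 479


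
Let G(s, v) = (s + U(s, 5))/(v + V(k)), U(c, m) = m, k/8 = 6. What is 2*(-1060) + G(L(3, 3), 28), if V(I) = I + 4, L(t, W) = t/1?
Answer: -21199/10 ≈ -2119.9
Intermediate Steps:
k = 48 (k = 8*6 = 48)
L(t, W) = t (L(t, W) = t*1 = t)
V(I) = 4 + I
G(s, v) = (5 + s)/(52 + v) (G(s, v) = (s + 5)/(v + (4 + 48)) = (5 + s)/(v + 52) = (5 + s)/(52 + v))
2*(-1060) + G(L(3, 3), 28) = 2*(-1060) + (5 + 3)/(52 + 28) = -2120 + 8/80 = -2120 + (1/80)*8 = -2120 + 1/10 = -21199/10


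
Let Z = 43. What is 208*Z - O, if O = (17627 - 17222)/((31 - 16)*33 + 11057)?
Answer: 103320683/11552 ≈ 8944.0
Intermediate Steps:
O = 405/11552 (O = 405/(15*33 + 11057) = 405/(495 + 11057) = 405/11552 ≈ 0.035059)
208*Z - O = 208*43 - 1*405/11552 = 8944 - 405/11552 = 103320683/11552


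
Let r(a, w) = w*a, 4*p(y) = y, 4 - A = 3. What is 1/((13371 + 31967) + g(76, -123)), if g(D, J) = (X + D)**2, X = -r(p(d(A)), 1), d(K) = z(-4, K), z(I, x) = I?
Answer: 1/51267 ≈ 1.9506e-5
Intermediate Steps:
A = 1 (A = 4 - 1*3 = 4 - 3 = 1)
d(K) = -4
p(y) = y/4
r(a, w) = a*w
X = 1 (X = -(1/4)*(-4) = -(-1) = -1*(-1) = 1)
g(D, J) = (1 + D)**2
1/((13371 + 31967) + g(76, -123)) = 1/((13371 + 31967) + (1 + 76)**2) = 1/(45338 + 77**2) = 1/(45338 + 5929) = 1/51267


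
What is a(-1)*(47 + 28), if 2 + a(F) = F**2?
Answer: -75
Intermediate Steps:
a(F) = -2 + F**2
a(-1)*(47 + 28) = (-2 + (-1)**2)*(47 + 28) = (-2 + 1)*75 = -1*75 = -75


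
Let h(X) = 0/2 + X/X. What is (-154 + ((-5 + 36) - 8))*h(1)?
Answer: -131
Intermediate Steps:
h(X) = 1 (h(X) = 0*(1/2) + 1 = 0 + 1 = 1)
(-154 + ((-5 + 36) - 8))*h(1) = (-154 + ((-5 + 36) - 8))*1 = (-154 + (31 - 8))*1 = (-154 + 23)*1 = -131*1 = -131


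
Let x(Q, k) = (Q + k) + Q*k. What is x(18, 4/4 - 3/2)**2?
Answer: 289/4 ≈ 72.250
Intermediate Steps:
x(Q, k) = Q + k + Q*k
x(18, 4/4 - 3/2)**2 = (18 + (4/4 - 3/2) + 18*(4/4 - 3/2))**2 = (18 + (4*(1/4) - 3*1/2) + 18*(4*(1/4) - 3*1/2))**2 = (18 + (1 - 3/2) + 18*(1 - 3/2))**2 = (18 - 1/2 + 18*(-1/2))**2 = (18 - 1/2 - 9)**2 = (17/2)**2 = 289/4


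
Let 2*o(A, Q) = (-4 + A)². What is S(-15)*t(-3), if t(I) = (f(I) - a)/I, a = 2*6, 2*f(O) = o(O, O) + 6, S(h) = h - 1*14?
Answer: 377/12 ≈ 31.417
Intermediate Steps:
S(h) = -14 + h (S(h) = h - 14 = -14 + h)
o(A, Q) = (-4 + A)²/2
f(O) = 3 + (-4 + O)²/4 (f(O) = ((-4 + O)²/2 + 6)/2 = (6 + (-4 + O)²/2)/2 = 3 + (-4 + O)²/4)
a = 12
t(I) = (-9 + (-4 + I)²/4)/I (t(I) = ((3 + (-4 + I)²/4) - 1*12)/I = ((3 + (-4 + I)²/4) - 12)/I = (-9 + (-4 + I)²/4)/I)
S(-15)*t(-3) = (-14 - 15)*((¼)*(-36 + (-4 - 3)²)/(-3)) = -29*(-1)*(-36 + (-7)²)/(4*3) = -29*(-1)*(-36 + 49)/(4*3) = -29*(-1)*13/(4*3) = -29*(-13/12) = 377/12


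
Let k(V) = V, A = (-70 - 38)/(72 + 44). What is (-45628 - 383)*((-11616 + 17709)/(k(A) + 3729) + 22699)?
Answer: -37640930146071/36038 ≈ -1.0445e+9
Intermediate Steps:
A = -27/29 (A = -108/116 = -108*1/116 = -27/29 ≈ -0.93103)
(-45628 - 383)*((-11616 + 17709)/(k(A) + 3729) + 22699) = (-45628 - 383)*((-11616 + 17709)/(-27/29 + 3729) + 22699) = -46011*(6093/(108114/29) + 22699) = -46011*(6093*(29/108114) + 22699) = -46011*(58899/36038 + 22699) = -46011*818085461/36038 = -37640930146071/36038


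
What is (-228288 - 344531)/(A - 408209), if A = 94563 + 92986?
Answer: 572819/220660 ≈ 2.5959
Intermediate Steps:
A = 187549
(-228288 - 344531)/(A - 408209) = (-228288 - 344531)/(187549 - 408209) = -572819/(-220660) = -572819*(-1/220660) = 572819/220660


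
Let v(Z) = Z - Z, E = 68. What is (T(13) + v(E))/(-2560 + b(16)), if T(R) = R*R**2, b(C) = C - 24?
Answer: -2197/2568 ≈ -0.85553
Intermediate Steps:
v(Z) = 0
b(C) = -24 + C
T(R) = R**3
(T(13) + v(E))/(-2560 + b(16)) = (13**3 + 0)/(-2560 + (-24 + 16)) = (2197 + 0)/(-2560 - 8) = 2197/(-2568) = 2197*(-1/2568) = -2197/2568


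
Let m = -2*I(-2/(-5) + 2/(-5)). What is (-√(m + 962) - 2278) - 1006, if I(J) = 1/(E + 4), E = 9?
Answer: -3284 - 2*√40638/13 ≈ -3315.0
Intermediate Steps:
I(J) = 1/13 (I(J) = 1/(9 + 4) = 1/13)
m = -2/13 (m = -2*1/13 = -2/13 ≈ -0.15385)
(-√(m + 962) - 2278) - 1006 = (-√(-2/13 + 962) - 2278) - 1006 = (-√(12504/13) - 2278) - 1006 = (-2*√40638/13 - 2278) - 1006 = (-2278 - 2*√40638/13) - 1006 = -3284 - 2*√40638/13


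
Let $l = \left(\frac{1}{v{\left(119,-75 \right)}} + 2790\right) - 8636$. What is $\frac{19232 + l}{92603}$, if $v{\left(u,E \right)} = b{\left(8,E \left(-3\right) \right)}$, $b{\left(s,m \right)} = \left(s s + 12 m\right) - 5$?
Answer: $\frac{36931975}{255491677} \approx 0.14455$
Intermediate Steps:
$b{\left(s,m \right)} = -5 + s^{2} + 12 m$ ($b{\left(s,m \right)} = \left(s^{2} + 12 m\right) - 5 = -5 + s^{2} + 12 m$)
$v{\left(u,E \right)} = 59 - 36 E$ ($v{\left(u,E \right)} = -5 + 8^{2} + 12 E \left(-3\right) = -5 + 64 + 12 \left(- 3 E\right) = -5 + 64 - 36 E = 59 - 36 E$)
$l = - \frac{16129113}{2759}$ ($l = \left(\frac{1}{59 - -2700} + 2790\right) - 8636 = \left(\frac{1}{59 + 2700} + 2790\right) - 8636 = \left(\frac{1}{2759} + 2790\right) - 8636 = \frac{7697611}{2759} - 8636 = - \frac{16129113}{2759} \approx -5846.0$)
$\frac{19232 + l}{92603} = \frac{19232 - \frac{16129113}{2759}}{92603} = \frac{36931975}{2759} \cdot \frac{1}{92603} = \frac{36931975}{255491677}$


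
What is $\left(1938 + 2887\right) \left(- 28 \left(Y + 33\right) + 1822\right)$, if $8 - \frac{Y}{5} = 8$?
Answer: $4332850$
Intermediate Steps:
$Y = 0$ ($Y = 40 - 40 = 0$)
$\left(1938 + 2887\right) \left(- 28 \left(Y + 33\right) + 1822\right) = \left(1938 + 2887\right) \left(- 28 \left(0 + 33\right) + 1822\right) = 4825 \left(\left(-28\right) 33 + 1822\right) = 4825 \left(-924 + 1822\right) = 4825 \cdot 898 = 4332850$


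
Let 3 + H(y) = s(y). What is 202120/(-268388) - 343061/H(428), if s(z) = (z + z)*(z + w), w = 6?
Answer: -41790309447/24926602597 ≈ -1.6765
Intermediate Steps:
s(z) = 2*z*(6 + z) (s(z) = (z + z)*(z + 6) = (2*z)*(6 + z) = 2*z*(6 + z))
H(y) = -3 + 2*y*(6 + y)
202120/(-268388) - 343061/H(428) = 202120/(-268388) - 343061/(-3 + 2*428*(6 + 428)) = 202120*(-1/268388) - 343061/(-3 + 2*428*434) = -50530/67097 - 343061/(-3 + 371504) = -50530/67097 - 343061/371501 = -41790309447/24926602597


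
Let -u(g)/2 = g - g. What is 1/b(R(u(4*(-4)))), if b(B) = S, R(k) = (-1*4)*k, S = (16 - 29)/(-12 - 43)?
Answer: 55/13 ≈ 4.2308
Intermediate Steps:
u(g) = 0 (u(g) = -2*(g - g) = -2*0 = 0)
S = 13/55 (S = -13/(-55) = -13*(-1/55) = 13/55 ≈ 0.23636)
R(k) = -4*k
b(B) = 13/55
1/b(R(u(4*(-4)))) = 1/(13/55) = 55/13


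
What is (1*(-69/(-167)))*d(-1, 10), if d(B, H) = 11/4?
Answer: 759/668 ≈ 1.1362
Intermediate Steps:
d(B, H) = 11/4 (d(B, H) = 11*(¼) = 11/4)
(1*(-69/(-167)))*d(-1, 10) = (1*(-69/(-167)))*(11/4) = (1*(-69*(-1/167)))*(11/4) = (1*(69/167))*(11/4) = (69/167)*(11/4) = 759/668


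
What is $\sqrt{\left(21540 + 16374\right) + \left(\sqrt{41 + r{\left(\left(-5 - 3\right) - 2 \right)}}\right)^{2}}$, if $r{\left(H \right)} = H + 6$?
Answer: $\sqrt{37951} \approx 194.81$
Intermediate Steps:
$r{\left(H \right)} = 6 + H$
$\sqrt{\left(21540 + 16374\right) + \left(\sqrt{41 + r{\left(\left(-5 - 3\right) - 2 \right)}}\right)^{2}} = \sqrt{\left(21540 + 16374\right) + \left(\sqrt{41 + \left(6 - 10\right)}\right)^{2}} = \sqrt{37914 + \left(\sqrt{41 + \left(6 - 10\right)}\right)^{2}} = \sqrt{37914 + \left(\sqrt{41 - 4}\right)^{2}} = \sqrt{37914 + \left(\sqrt{37}\right)^{2}} = \sqrt{37914 + 37} = \sqrt{37951}$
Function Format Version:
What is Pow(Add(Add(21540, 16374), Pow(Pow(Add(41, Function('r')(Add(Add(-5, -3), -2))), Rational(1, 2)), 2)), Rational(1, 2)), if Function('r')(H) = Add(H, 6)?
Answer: Pow(37951, Rational(1, 2)) ≈ 194.81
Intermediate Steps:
Function('r')(H) = Add(6, H)
Pow(Add(Add(21540, 16374), Pow(Pow(Add(41, Function('r')(Add(Add(-5, -3), -2))), Rational(1, 2)), 2)), Rational(1, 2)) = Pow(Add(Add(21540, 16374), Pow(Pow(Add(41, Add(6, Add(Add(-5, -3), -2))), Rational(1, 2)), 2)), Rational(1, 2)) = Pow(Add(37914, Pow(Pow(Add(41, Add(6, Add(-8, -2))), Rational(1, 2)), 2)), Rational(1, 2)) = Pow(Add(37914, Pow(Pow(Add(41, Add(6, -10)), Rational(1, 2)), 2)), Rational(1, 2)) = Pow(Add(37914, Pow(Pow(Add(41, -4), Rational(1, 2)), 2)), Rational(1, 2)) = Pow(Add(37914, Pow(Pow(37, Rational(1, 2)), 2)), Rational(1, 2)) = Pow(Add(37914, 37), Rational(1, 2)) = Pow(37951, Rational(1, 2))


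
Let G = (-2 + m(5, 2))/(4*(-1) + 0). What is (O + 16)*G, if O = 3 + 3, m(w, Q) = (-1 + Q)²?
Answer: 11/2 ≈ 5.5000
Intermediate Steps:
G = ¼ (G = (-2 + (-1 + 2)²)/(4*(-1) + 0) = (-2 + 1²)/(-4 + 0) = (-2 + 1)/(-4) = -1*(-¼) = ¼ ≈ 0.25000)
O = 6
(O + 16)*G = (6 + 16)*(¼) = 22*(¼) = 11/2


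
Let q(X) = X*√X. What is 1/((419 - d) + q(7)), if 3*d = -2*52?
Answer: 4083/1849234 - 63*√7/1849234 ≈ 0.0021178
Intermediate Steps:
q(X) = X^(3/2)
d = -104/3 (d = (-2*52)/3 = (⅓)*(-104) = -104/3 ≈ -34.667)
1/((419 - d) + q(7)) = 1/((419 - 1*(-104/3)) + 7^(3/2)) = 1/((419 + 104/3) + 7*√7) = 1/(1361/3 + 7*√7)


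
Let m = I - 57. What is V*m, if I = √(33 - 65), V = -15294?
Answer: 871758 - 61176*I*√2 ≈ 8.7176e+5 - 86516.0*I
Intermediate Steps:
I = 4*I*√2 (I = √(-32) = 4*I*√2 ≈ 5.6569*I)
m = -57 + 4*I*√2 (m = 4*I*√2 - 57 = -57 + 4*I*√2 ≈ -57.0 + 5.6569*I)
V*m = -15294*(-57 + 4*I*√2) = 871758 - 61176*I*√2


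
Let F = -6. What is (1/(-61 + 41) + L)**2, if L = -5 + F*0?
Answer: 10201/400 ≈ 25.503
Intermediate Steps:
L = -5 (L = -5 - 6*0 = -5 + 0 = -5)
(1/(-61 + 41) + L)**2 = (1/(-61 + 41) - 5)**2 = (1/(-20) - 5)**2 = (-1/20 - 5)**2 = (-101/20)**2 = 10201/400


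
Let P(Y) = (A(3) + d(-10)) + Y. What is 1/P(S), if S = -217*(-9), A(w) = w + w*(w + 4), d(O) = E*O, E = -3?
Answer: 1/2007 ≈ 0.00049826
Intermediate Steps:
d(O) = -3*O
A(w) = w + w*(4 + w)
S = 1953
P(Y) = 54 + Y (P(Y) = (3*(5 + 3) - 3*(-10)) + Y = (3*8 + 30) + Y = (24 + 30) + Y = 54 + Y)
1/P(S) = 1/(54 + 1953) = 1/2007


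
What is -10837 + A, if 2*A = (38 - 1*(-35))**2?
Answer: -16345/2 ≈ -8172.5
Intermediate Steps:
A = 5329/2 (A = (38 - 1*(-35))**2/2 = (38 + 35)**2/2 = (1/2)*73**2 = (1/2)*5329 = 5329/2 ≈ 2664.5)
-10837 + A = -10837 + 5329/2 = -16345/2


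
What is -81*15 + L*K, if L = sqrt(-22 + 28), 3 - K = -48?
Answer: -1215 + 51*sqrt(6) ≈ -1090.1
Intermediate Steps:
K = 51 (K = 3 - 1*(-48) = 3 + 48 = 51)
L = sqrt(6) ≈ 2.4495
-81*15 + L*K = -81*15 + sqrt(6)*51 = -1215 + 51*sqrt(6)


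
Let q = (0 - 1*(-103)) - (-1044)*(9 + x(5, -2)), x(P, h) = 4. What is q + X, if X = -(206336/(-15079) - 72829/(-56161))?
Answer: 11591187104930/846851719 ≈ 13687.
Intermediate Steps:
X = 10489847605/846851719 (X = -(206336*(-1/15079) - 72829*(-1/56161)) = -(-206336/15079 + 72829/56161) = -1*(-10489847605/846851719) = 10489847605/846851719 ≈ 12.387)
q = 13675 (q = (0 - 1*(-103)) - (-1044)*(9 + 4) = (0 + 103) - (-1044)*13 = 103 - 174*(-78) = 103 + 13572 = 13675)
q + X = 13675 + 10489847605/846851719 = 11591187104930/846851719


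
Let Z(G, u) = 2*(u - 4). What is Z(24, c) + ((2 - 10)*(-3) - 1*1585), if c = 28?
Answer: -1513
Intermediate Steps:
Z(G, u) = -8 + 2*u (Z(G, u) = 2*(-4 + u) = -8 + 2*u)
Z(24, c) + ((2 - 10)*(-3) - 1*1585) = (-8 + 2*28) + ((2 - 10)*(-3) - 1*1585) = (-8 + 56) + (-8*(-3) - 1585) = 48 + (24 - 1585) = 48 - 1561 = -1513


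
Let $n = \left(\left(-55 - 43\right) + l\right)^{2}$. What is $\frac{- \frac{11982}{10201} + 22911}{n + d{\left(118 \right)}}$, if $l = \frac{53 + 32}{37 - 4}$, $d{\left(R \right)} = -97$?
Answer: $\frac{254502707481}{100077604168} \approx 2.5431$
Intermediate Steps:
$l = \frac{85}{33} \approx 2.5758$
$n = \frac{9916201}{1089}$ ($n = \left(\left(-55 - 43\right) + \frac{85}{33}\right)^{2} = \left(-98 + \frac{85}{33}\right)^{2} = \left(- \frac{3149}{33}\right)^{2} = \frac{9916201}{1089} \approx 9105.8$)
$\frac{- \frac{11982}{10201} + 22911}{n + d{\left(118 \right)}} = \frac{- \frac{11982}{10201} + 22911}{\frac{9916201}{1089} - 97} = \frac{\left(-11982\right) \frac{1}{10201} + 22911}{\frac{9810568}{1089}} = \left(- \frac{11982}{10201} + 22911\right) \frac{1089}{9810568} = \frac{233703129}{10201} \cdot \frac{1089}{9810568} = \frac{254502707481}{100077604168}$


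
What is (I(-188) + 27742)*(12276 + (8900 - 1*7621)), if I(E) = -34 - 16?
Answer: 375365060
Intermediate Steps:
I(E) = -50
(I(-188) + 27742)*(12276 + (8900 - 1*7621)) = (-50 + 27742)*(12276 + (8900 - 1*7621)) = 27692*(12276 + (8900 - 7621)) = 27692*(12276 + 1279) = 27692*13555 = 375365060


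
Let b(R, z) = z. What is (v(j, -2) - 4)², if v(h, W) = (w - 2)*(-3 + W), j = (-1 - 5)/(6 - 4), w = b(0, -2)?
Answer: 256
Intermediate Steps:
w = -2
j = -3 (j = -6/2 = -6*½ = -3)
v(h, W) = 12 - 4*W (v(h, W) = (-2 - 2)*(-3 + W) = -4*(-3 + W) = 12 - 4*W)
(v(j, -2) - 4)² = ((12 - 4*(-2)) - 4)² = ((12 + 8) - 4)² = (20 - 4)² = 16² = 256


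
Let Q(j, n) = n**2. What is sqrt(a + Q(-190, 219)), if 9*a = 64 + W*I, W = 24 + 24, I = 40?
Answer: sqrt(433633)/3 ≈ 219.50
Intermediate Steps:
W = 48
a = 1984/9 (a = (64 + 48*40)/9 = (64 + 1920)/9 = (1/9)*1984 = 1984/9 ≈ 220.44)
sqrt(a + Q(-190, 219)) = sqrt(1984/9 + 219**2) = sqrt(1984/9 + 47961) = sqrt(433633/9) = sqrt(433633)/3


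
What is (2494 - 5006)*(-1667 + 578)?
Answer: 2735568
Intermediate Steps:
(2494 - 5006)*(-1667 + 578) = -2512*(-1089) = 2735568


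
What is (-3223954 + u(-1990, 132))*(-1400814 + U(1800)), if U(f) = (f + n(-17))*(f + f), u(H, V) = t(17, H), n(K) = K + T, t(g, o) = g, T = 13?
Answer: -16328550982482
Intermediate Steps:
n(K) = 13 + K (n(K) = K + 13 = 13 + K)
u(H, V) = 17
U(f) = 2*f*(-4 + f) (U(f) = (f + (13 - 17))*(f + f) = (f - 4)*(2*f) = (-4 + f)*(2*f) = 2*f*(-4 + f))
(-3223954 + u(-1990, 132))*(-1400814 + U(1800)) = (-3223954 + 17)*(-1400814 + 2*1800*(-4 + 1800)) = -3223937*(-1400814 + 2*1800*1796) = -3223937*(-1400814 + 6465600) = -3223937*5064786 = -16328550982482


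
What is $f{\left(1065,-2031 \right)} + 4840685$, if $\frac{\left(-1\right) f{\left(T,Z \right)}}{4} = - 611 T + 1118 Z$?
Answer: $16526177$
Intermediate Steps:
$f{\left(T,Z \right)} = - 4472 Z + 2444 T$ ($f{\left(T,Z \right)} = - 4 \left(- 611 T + 1118 Z\right) = - 4472 Z + 2444 T$)
$f{\left(1065,-2031 \right)} + 4840685 = \left(\left(-4472\right) \left(-2031\right) + 2444 \cdot 1065\right) + 4840685 = \left(9082632 + 2602860\right) + 4840685 = 11685492 + 4840685 = 16526177$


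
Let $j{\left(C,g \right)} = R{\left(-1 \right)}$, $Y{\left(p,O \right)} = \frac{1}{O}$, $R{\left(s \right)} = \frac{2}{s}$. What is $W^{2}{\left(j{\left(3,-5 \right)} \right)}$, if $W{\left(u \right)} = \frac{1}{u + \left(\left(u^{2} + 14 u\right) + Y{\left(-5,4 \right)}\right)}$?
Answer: $\frac{16}{10609} \approx 0.0015082$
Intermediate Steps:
$j{\left(C,g \right)} = -2$ ($j{\left(C,g \right)} = \frac{2}{-1} = 2 \left(-1\right) = -2$)
$W{\left(u \right)} = \frac{1}{\frac{1}{4} + u^{2} + 15 u}$ ($W{\left(u \right)} = \frac{1}{u + \left(\left(u^{2} + 14 u\right) + \frac{1}{4}\right)} = \frac{1}{u + \left(\frac{1}{4} + u^{2} + 14 u\right)} = \frac{1}{\frac{1}{4} + u^{2} + 15 u}$)
$W^{2}{\left(j{\left(3,-5 \right)} \right)} = \left(\frac{4}{1 + 4 \left(-2\right)^{2} + 60 \left(-2\right)}\right)^{2} = \left(\frac{4}{1 + 4 \cdot 4 - 120}\right)^{2} = \left(\frac{4}{1 + 16 - 120}\right)^{2} = \left(\frac{4}{-103}\right)^{2} = \left(4 \left(- \frac{1}{103}\right)\right)^{2} = \left(- \frac{4}{103}\right)^{2} = \frac{16}{10609}$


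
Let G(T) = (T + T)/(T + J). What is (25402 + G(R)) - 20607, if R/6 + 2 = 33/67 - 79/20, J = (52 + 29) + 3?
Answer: 54873739/11447 ≈ 4793.7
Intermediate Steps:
J = 84 (J = 81 + 3 = 84)
R = -21939/670 (R = -12 + 6*(33/67 - 79/20) = -12 + 6*(-4633/1340) = -12 - 13899/670 = -21939/670 ≈ -32.745)
G(T) = 2*T/(84 + T) (G(T) = (T + T)/(T + 84) = (2*T)/(84 + T) = 2*T/(84 + T))
(25402 + G(R)) - 20607 = (25402 + 2*(-21939/670)/(84 - 21939/670)) - 20607 = (25402 + 2*(-21939/670)/(34341/670)) - 20607 = (25402 + 2*(-21939/670)*(670/34341)) - 20607 = (25402 - 14626/11447) - 20607 = 290762068/11447 - 20607 = 54873739/11447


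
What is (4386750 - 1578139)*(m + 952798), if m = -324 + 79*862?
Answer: 2866389745492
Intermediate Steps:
m = 67774 (m = -324 + 68098 = 67774)
(4386750 - 1578139)*(m + 952798) = (4386750 - 1578139)*(67774 + 952798) = 2808611*1020572 = 2866389745492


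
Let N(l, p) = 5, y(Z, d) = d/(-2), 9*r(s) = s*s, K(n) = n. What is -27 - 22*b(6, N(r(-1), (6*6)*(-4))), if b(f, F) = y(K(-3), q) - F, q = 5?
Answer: 138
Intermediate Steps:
r(s) = s²/9 (r(s) = (s*s)/9 = s²/9)
y(Z, d) = -d/2 (y(Z, d) = d*(-½) = -d/2)
b(f, F) = -5/2 - F (b(f, F) = -½*5 - F = -5/2 - F)
-27 - 22*b(6, N(r(-1), (6*6)*(-4))) = -27 - 22*(-5/2 - 1*5) = -27 - 22*(-5/2 - 5) = -27 - 22*(-15/2) = -27 + 165 = 138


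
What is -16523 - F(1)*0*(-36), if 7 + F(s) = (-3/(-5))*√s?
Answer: -16523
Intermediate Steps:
F(s) = -7 + 3*√s/5 (F(s) = -7 + (-3/(-5))*√s = -7 + (-3*(-⅕))*√s = -7 + 3*√s/5)
-16523 - F(1)*0*(-36) = -16523 - (-7 + 3*√1/5)*0*(-36) = -16523 - (-7 + (⅗)*1)*0*(-36) = -16523 - (-7 + ⅗)*0*(-36) = -16523 - (-32/5*0)*(-36) = -16523 - 0*(-36) = -16523 - 1*0 = -16523 + 0 = -16523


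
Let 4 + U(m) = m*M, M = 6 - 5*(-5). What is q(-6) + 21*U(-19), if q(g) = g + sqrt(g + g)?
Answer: -12459 + 2*I*sqrt(3) ≈ -12459.0 + 3.4641*I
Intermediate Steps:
M = 31 (M = 6 + 25 = 31)
q(g) = g + sqrt(2)*sqrt(g) (q(g) = g + sqrt(2*g) = g + sqrt(2)*sqrt(g))
U(m) = -4 + 31*m (U(m) = -4 + m*31 = -4 + 31*m)
q(-6) + 21*U(-19) = (-6 + sqrt(2)*sqrt(-6)) + 21*(-4 + 31*(-19)) = (-6 + sqrt(2)*(I*sqrt(6))) + 21*(-4 - 589) = (-6 + 2*I*sqrt(3)) + 21*(-593) = (-6 + 2*I*sqrt(3)) - 12453 = -12459 + 2*I*sqrt(3)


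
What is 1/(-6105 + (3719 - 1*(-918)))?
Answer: -1/1468 ≈ -0.00068120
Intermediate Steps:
1/(-6105 + (3719 - 1*(-918))) = 1/(-6105 + (3719 + 918)) = 1/(-6105 + 4637) = 1/(-1468) = -1/1468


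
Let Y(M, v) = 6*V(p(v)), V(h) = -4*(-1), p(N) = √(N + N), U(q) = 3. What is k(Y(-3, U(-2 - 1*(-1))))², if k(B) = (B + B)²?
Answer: 5308416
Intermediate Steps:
p(N) = √2*√N (p(N) = √(2*N) = √2*√N)
V(h) = 4
Y(M, v) = 24 (Y(M, v) = 6*4 = 24)
k(B) = 4*B² (k(B) = (2*B)² = 4*B²)
k(Y(-3, U(-2 - 1*(-1))))² = (4*24²)² = (4*576)² = 2304² = 5308416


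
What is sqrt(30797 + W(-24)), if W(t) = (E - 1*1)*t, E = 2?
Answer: sqrt(30773) ≈ 175.42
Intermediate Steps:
W(t) = t (W(t) = (2 - 1*1)*t = (2 - 1)*t = 1*t = t)
sqrt(30797 + W(-24)) = sqrt(30797 - 24) = sqrt(30773)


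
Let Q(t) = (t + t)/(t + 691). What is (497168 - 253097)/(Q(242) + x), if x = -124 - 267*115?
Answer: -227718243/28762973 ≈ -7.9171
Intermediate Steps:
x = -30829 (x = -124 - 30705 = -30829)
Q(t) = 2*t/(691 + t) (Q(t) = (2*t)/(691 + t) = 2*t/(691 + t))
(497168 - 253097)/(Q(242) + x) = (497168 - 253097)/(2*242/(691 + 242) - 30829) = 244071/(2*242/933 - 30829) = 244071/(2*242*(1/933) - 30829) = 244071/(484/933 - 30829) = 244071/(-28762973/933) = 244071*(-933/28762973) = -227718243/28762973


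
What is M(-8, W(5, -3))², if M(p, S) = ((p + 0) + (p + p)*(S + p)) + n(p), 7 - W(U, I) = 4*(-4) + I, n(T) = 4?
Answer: 85264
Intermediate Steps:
W(U, I) = 23 - I (W(U, I) = 7 - (4*(-4) + I) = 7 - (-16 + I) = 7 + (16 - I) = 23 - I)
M(p, S) = 4 + p + 2*p*(S + p) (M(p, S) = ((p + 0) + (p + p)*(S + p)) + 4 = (p + (2*p)*(S + p)) + 4 = (p + 2*p*(S + p)) + 4 = 4 + p + 2*p*(S + p))
M(-8, W(5, -3))² = (4 - 8 + 2*(-8)² + 2*(23 - 1*(-3))*(-8))² = (4 - 8 + 2*64 + 2*(23 + 3)*(-8))² = (4 - 8 + 128 + 2*26*(-8))² = (4 - 8 + 128 - 416)² = (-292)² = 85264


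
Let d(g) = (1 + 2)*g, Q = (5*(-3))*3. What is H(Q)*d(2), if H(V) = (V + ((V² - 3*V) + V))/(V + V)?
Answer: -138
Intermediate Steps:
Q = -45 (Q = -15*3 = -45)
d(g) = 3*g
H(V) = (V² - V)/(2*V) (H(V) = (V + (V² - 2*V))/((2*V)) = (V² - V)*(1/(2*V)) = (V² - V)/(2*V))
H(Q)*d(2) = (-½ + (½)*(-45))*(3*2) = (-½ - 45/2)*6 = -23*6 = -138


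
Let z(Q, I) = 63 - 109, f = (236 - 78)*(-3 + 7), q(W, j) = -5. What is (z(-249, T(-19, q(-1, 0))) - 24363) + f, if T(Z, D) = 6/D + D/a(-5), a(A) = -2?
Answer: -23777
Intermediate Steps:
T(Z, D) = 6/D - D/2 (T(Z, D) = 6/D + D/(-2) = 6/D + D*(-½) = 6/D - D/2)
f = 632 (f = 158*4 = 632)
z(Q, I) = -46
(z(-249, T(-19, q(-1, 0))) - 24363) + f = (-46 - 24363) + 632 = -24409 + 632 = -23777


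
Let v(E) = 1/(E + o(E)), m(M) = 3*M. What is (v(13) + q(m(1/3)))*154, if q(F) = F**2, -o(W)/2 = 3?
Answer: 176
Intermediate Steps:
o(W) = -6 (o(W) = -2*3 = -6)
v(E) = 1/(-6 + E) (v(E) = 1/(E - 6) = 1/(-6 + E))
(v(13) + q(m(1/3)))*154 = (1/(-6 + 13) + (3/3)**2)*154 = (1/7 + (3*(1/3))**2)*154 = (1/7 + 1**2)*154 = (1/7 + 1)*154 = (8/7)*154 = 176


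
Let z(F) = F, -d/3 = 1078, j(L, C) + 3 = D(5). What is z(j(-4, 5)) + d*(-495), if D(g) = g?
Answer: 1600832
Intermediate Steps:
j(L, C) = 2 (j(L, C) = -3 + 5 = 2)
d = -3234 (d = -3*1078 = -3234)
z(j(-4, 5)) + d*(-495) = 2 - 3234*(-495) = 2 + 1600830 = 1600832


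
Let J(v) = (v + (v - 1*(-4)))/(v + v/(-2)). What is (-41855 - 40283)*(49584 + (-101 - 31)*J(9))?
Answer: -12059172608/3 ≈ -4.0197e+9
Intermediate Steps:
J(v) = 2*(4 + 2*v)/v (J(v) = (v + (v + 4))/(v + v*(-½)) = (v + (4 + v))/(v - v/2) = (4 + 2*v)/((v/2)) = (4 + 2*v)*(2/v) = 2*(4 + 2*v)/v)
(-41855 - 40283)*(49584 + (-101 - 31)*J(9)) = (-41855 - 40283)*(49584 + (-101 - 31)*(4 + 8/9)) = -82138*(49584 - 132*(4 + 8*(⅑))) = -82138*(49584 - 132*(4 + 8/9)) = -82138*(49584 - 132*44/9) = -82138*(49584 - 1936/3) = -82138*146816/3 = -12059172608/3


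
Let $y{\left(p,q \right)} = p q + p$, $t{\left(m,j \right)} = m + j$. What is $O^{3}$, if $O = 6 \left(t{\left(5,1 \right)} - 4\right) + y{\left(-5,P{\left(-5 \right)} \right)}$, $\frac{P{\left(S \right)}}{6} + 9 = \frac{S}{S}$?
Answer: $15069223$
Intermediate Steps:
$P{\left(S \right)} = -48$ ($P{\left(S \right)} = -54 + 6 \frac{S}{S} = -54 + 6 \cdot 1 = -54 + 6 = -48$)
$t{\left(m,j \right)} = j + m$
$y{\left(p,q \right)} = p + p q$
$O = 247$ ($O = 6 \left(\left(1 + 5\right) - 4\right) - 5 \left(1 - 48\right) = 6 \left(6 - 4\right) - -235 = 6 \cdot 2 + 235 = 12 + 235 = 247$)
$O^{3} = 247^{3} = 15069223$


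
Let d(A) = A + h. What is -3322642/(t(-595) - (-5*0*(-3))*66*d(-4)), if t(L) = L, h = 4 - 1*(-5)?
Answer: 3322642/595 ≈ 5584.3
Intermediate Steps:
h = 9 (h = 4 + 5 = 9)
d(A) = 9 + A (d(A) = A + 9 = 9 + A)
-3322642/(t(-595) - (-5*0*(-3))*66*d(-4)) = -3322642/(-595 - (-5*0*(-3))*66*(9 - 4)) = -3322642/(-595 - (0*(-3))*66*5) = -3322642/(-595 - 0*66*5) = -3322642/(-595 - 0*5) = -3322642/(-595 - 1*0) = -3322642/(-595 + 0) = -3322642/(-595) = -3322642*(-1/595) = 3322642/595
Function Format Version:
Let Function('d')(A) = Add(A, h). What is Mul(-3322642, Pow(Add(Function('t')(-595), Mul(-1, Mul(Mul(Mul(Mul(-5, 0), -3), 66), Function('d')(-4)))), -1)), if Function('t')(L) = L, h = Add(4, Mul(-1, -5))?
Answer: Rational(3322642, 595) ≈ 5584.3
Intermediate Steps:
h = 9 (h = Add(4, 5) = 9)
Function('d')(A) = Add(9, A) (Function('d')(A) = Add(A, 9) = Add(9, A))
Mul(-3322642, Pow(Add(Function('t')(-595), Mul(-1, Mul(Mul(Mul(Mul(-5, 0), -3), 66), Function('d')(-4)))), -1)) = Mul(-3322642, Pow(Add(-595, Mul(-1, Mul(Mul(Mul(Mul(-5, 0), -3), 66), Add(9, -4)))), -1)) = Mul(-3322642, Pow(Add(-595, Mul(-1, Mul(Mul(Mul(0, -3), 66), 5))), -1)) = Mul(-3322642, Pow(Add(-595, Mul(-1, Mul(Mul(0, 66), 5))), -1)) = Mul(-3322642, Pow(Add(-595, Mul(-1, Mul(0, 5))), -1)) = Mul(-3322642, Pow(Add(-595, Mul(-1, 0)), -1)) = Mul(-3322642, Pow(Add(-595, 0), -1)) = Mul(-3322642, Pow(-595, -1)) = Mul(-3322642, Rational(-1, 595)) = Rational(3322642, 595)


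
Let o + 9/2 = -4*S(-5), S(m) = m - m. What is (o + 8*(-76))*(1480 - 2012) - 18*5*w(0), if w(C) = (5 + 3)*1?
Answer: 325130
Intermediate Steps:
w(C) = 8 (w(C) = 8*1 = 8)
S(m) = 0
o = -9/2 (o = -9/2 - 4*0 = -9/2 + 0 = -9/2 ≈ -4.5000)
(o + 8*(-76))*(1480 - 2012) - 18*5*w(0) = (-9/2 + 8*(-76))*(1480 - 2012) - 18*5*8 = (-9/2 - 608)*(-532) - 90*8 = -1225/2*(-532) - 1*720 = 325850 - 720 = 325130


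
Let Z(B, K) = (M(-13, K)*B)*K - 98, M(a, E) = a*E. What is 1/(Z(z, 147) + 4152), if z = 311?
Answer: -1/87361133 ≈ -1.1447e-8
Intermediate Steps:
M(a, E) = E*a
Z(B, K) = -98 - 13*B*K² (Z(B, K) = ((K*(-13))*B)*K - 98 = ((-13*K)*B)*K - 98 = (-13*B*K)*K - 98 = -13*B*K² - 98 = -98 - 13*B*K²)
1/(Z(z, 147) + 4152) = 1/((-98 - 13*311*147²) + 4152) = 1/((-98 - 13*311*21609) + 4152) = 1/((-98 - 87365187) + 4152) = 1/(-87365285 + 4152) = 1/(-87361133) = -1/87361133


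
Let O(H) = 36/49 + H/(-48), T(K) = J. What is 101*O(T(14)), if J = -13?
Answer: 238865/2352 ≈ 101.56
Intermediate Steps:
T(K) = -13
O(H) = 36/49 - H/48 (O(H) = 36*(1/49) + H*(-1/48) = 36/49 - H/48)
101*O(T(14)) = 101*(36/49 - 1/48*(-13)) = 101*(36/49 + 13/48) = 101*(2365/2352) = 238865/2352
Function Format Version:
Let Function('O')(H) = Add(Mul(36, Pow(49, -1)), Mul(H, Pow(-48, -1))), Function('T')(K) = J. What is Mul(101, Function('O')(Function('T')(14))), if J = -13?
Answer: Rational(238865, 2352) ≈ 101.56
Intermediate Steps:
Function('T')(K) = -13
Function('O')(H) = Add(Rational(36, 49), Mul(Rational(-1, 48), H)) (Function('O')(H) = Add(Mul(36, Rational(1, 49)), Mul(H, Rational(-1, 48))) = Add(Rational(36, 49), Mul(Rational(-1, 48), H)))
Mul(101, Function('O')(Function('T')(14))) = Mul(101, Add(Rational(36, 49), Mul(Rational(-1, 48), -13))) = Mul(101, Add(Rational(36, 49), Rational(13, 48))) = Mul(101, Rational(2365, 2352)) = Rational(238865, 2352)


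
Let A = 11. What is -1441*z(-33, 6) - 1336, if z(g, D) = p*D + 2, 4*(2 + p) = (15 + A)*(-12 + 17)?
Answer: -267921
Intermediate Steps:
p = 61/2 (p = -2 + ((15 + 11)*(-12 + 17))/4 = -2 + (26*5)/4 = -2 + (¼)*130 = -2 + 65/2 = 61/2 ≈ 30.500)
z(g, D) = 2 + 61*D/2 (z(g, D) = 61*D/2 + 2 = 2 + 61*D/2)
-1441*z(-33, 6) - 1336 = -1441*(2 + (61/2)*6) - 1336 = -1441*(2 + 183) - 1336 = -1441*185 - 1336 = -266585 - 1336 = -267921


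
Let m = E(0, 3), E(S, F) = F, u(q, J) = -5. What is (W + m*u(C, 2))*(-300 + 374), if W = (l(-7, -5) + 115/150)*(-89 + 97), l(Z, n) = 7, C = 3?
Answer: 52318/15 ≈ 3487.9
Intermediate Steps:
m = 3
W = 932/15 (W = (7 + 115/150)*(-89 + 97) = (7 + 115*(1/150))*8 = (7 + 23/30)*8 = (233/30)*8 = 932/15 ≈ 62.133)
(W + m*u(C, 2))*(-300 + 374) = (932/15 + 3*(-5))*(-300 + 374) = (932/15 - 15)*74 = (707/15)*74 = 52318/15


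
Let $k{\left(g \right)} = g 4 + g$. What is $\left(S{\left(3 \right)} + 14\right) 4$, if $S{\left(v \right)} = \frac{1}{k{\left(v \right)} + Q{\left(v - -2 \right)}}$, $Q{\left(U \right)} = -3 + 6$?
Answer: $\frac{506}{9} \approx 56.222$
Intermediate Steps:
$k{\left(g \right)} = 5 g$ ($k{\left(g \right)} = 4 g + g = 5 g$)
$Q{\left(U \right)} = 3$
$S{\left(v \right)} = \frac{1}{3 + 5 v}$ ($S{\left(v \right)} = \frac{1}{5 v + 3} = \frac{1}{3 + 5 v}$)
$\left(S{\left(3 \right)} + 14\right) 4 = \left(\frac{1}{3 + 5 \cdot 3} + 14\right) 4 = \left(\frac{1}{3 + 15} + 14\right) 4 = \left(\frac{1}{18} + 14\right) 4 = \frac{253}{18} \cdot 4 = \frac{506}{9}$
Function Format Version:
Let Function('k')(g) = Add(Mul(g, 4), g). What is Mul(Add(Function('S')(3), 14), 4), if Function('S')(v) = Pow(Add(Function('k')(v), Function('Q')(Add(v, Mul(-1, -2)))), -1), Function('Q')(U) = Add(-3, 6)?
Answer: Rational(506, 9) ≈ 56.222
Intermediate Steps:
Function('k')(g) = Mul(5, g) (Function('k')(g) = Add(Mul(4, g), g) = Mul(5, g))
Function('Q')(U) = 3
Function('S')(v) = Pow(Add(3, Mul(5, v)), -1) (Function('S')(v) = Pow(Add(Mul(5, v), 3), -1) = Pow(Add(3, Mul(5, v)), -1))
Mul(Add(Function('S')(3), 14), 4) = Mul(Add(Pow(Add(3, Mul(5, 3)), -1), 14), 4) = Mul(Add(Pow(Add(3, 15), -1), 14), 4) = Mul(Add(Pow(18, -1), 14), 4) = Mul(Add(Rational(1, 18), 14), 4) = Mul(Rational(253, 18), 4) = Rational(506, 9)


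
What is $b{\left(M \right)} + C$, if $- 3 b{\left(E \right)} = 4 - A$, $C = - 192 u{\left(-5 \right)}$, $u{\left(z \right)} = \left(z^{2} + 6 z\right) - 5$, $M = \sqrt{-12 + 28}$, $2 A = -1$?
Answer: $\frac{3837}{2} \approx 1918.5$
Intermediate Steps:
$A = - \frac{1}{2}$ ($A = \frac{1}{2} \left(-1\right) = - \frac{1}{2} \approx -0.5$)
$M = 4$ ($M = \sqrt{16} = 4$)
$u{\left(z \right)} = -5 + z^{2} + 6 z$
$C = 1920$ ($C = - 192 \left(-5 + \left(-5\right)^{2} + 6 \left(-5\right)\right) = - 192 \left(-5 + 25 - 30\right) = \left(-192\right) \left(-10\right) = 1920$)
$b{\left(E \right)} = - \frac{3}{2}$ ($b{\left(E \right)} = - \frac{4 - - \frac{1}{2}}{3} = - \frac{4 + \frac{1}{2}}{3} = \left(- \frac{1}{3}\right) \frac{9}{2} = - \frac{3}{2}$)
$b{\left(M \right)} + C = - \frac{3}{2} + 1920 = \frac{3837}{2}$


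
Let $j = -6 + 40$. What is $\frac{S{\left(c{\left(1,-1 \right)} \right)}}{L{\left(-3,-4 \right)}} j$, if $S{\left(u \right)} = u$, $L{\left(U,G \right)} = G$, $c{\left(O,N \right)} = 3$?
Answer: $- \frac{51}{2} \approx -25.5$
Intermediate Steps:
$j = 34$
$\frac{S{\left(c{\left(1,-1 \right)} \right)}}{L{\left(-3,-4 \right)}} j = \frac{3}{-4} \cdot 34 = 3 \left(- \frac{1}{4}\right) 34 = \left(- \frac{3}{4}\right) 34 = - \frac{51}{2}$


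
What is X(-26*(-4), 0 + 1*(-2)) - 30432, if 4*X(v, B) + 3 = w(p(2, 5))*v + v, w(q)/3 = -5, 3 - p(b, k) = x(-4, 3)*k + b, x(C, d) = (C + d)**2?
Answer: -123187/4 ≈ -30797.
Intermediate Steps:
p(b, k) = 3 - b - k (p(b, k) = 3 - ((-4 + 3)**2*k + b) = 3 - ((-1)**2*k + b) = 3 - (1*k + b) = 3 - (k + b) = 3 - (b + k) = 3 + (-b - k) = 3 - b - k)
w(q) = -15 (w(q) = 3*(-5) = -15)
X(v, B) = -3/4 - 7*v/2 (X(v, B) = -3/4 + (-15*v + v)/4 = -3/4 + (-14*v)/4 = -3/4 - 7*v/2)
X(-26*(-4), 0 + 1*(-2)) - 30432 = (-3/4 - (-91)*(-4)) - 30432 = (-3/4 - 7/2*104) - 30432 = (-3/4 - 364) - 30432 = -1459/4 - 30432 = -123187/4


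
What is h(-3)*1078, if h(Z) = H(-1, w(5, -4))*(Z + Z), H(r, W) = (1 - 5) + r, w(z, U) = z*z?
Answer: 32340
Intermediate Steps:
w(z, U) = z²
H(r, W) = -4 + r
h(Z) = -10*Z (h(Z) = (-4 - 1)*(Z + Z) = -10*Z)
h(-3)*1078 = -10*(-3)*1078 = 30*1078 = 32340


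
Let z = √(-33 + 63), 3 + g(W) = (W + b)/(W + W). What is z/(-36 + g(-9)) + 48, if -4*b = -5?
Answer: 48 - 72*√30/2777 ≈ 47.858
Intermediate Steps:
b = 5/4 (b = -¼*(-5) = 5/4 ≈ 1.2500)
g(W) = -3 + (5/4 + W)/(2*W) (g(W) = -3 + (W + 5/4)/(W + W) = -3 + (5/4 + W)/((2*W)) = -3 + (5/4 + W)*(1/(2*W)) = -3 + (5/4 + W)/(2*W))
z = √30 ≈ 5.4772
z/(-36 + g(-9)) + 48 = √30/(-36 + (5/8)*(1 - 4*(-9))/(-9)) + 48 = √30/(-36 + (5/8)*(-⅑)*(1 + 36)) + 48 = √30/(-36 + (5/8)*(-⅑)*37) + 48 = √30/(-36 - 185/72) + 48 = √30/(-2777/72) + 48 = -72*√30/2777 + 48 = 48 - 72*√30/2777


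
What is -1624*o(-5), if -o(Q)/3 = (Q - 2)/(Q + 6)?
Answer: -34104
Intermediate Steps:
o(Q) = -3*(-2 + Q)/(6 + Q) (o(Q) = -3*(Q - 2)/(Q + 6) = -3*(-2 + Q)/(6 + Q))
-1624*o(-5) = -4872*(2 - 1*(-5))/(6 - 5) = -4872*(2 + 5)/1 = -4872*7 = -1624*21 = -34104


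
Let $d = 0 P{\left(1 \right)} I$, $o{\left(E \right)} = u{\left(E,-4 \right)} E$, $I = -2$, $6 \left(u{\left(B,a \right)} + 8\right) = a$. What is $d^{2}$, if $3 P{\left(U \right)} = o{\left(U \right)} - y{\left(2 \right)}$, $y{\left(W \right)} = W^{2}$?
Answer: $0$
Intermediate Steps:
$u{\left(B,a \right)} = -8 + \frac{a}{6}$
$o{\left(E \right)} = - \frac{26 E}{3}$ ($o{\left(E \right)} = \left(-8 + \frac{1}{6} \left(-4\right)\right) E = \left(-8 - \frac{2}{3}\right) E = - \frac{26 E}{3}$)
$P{\left(U \right)} = - \frac{4}{3} - \frac{26 U}{9}$ ($P{\left(U \right)} = \frac{- \frac{26 U}{3} - 2^{2}}{3} = \frac{- \frac{26 U}{3} - 4}{3} = \frac{-4 - \frac{26 U}{3}}{3} = - \frac{4}{3} - \frac{26 U}{9}$)
$d = 0$ ($d = 0 \left(- \frac{4}{3} - \frac{26}{9}\right) \left(-2\right) = 0 \left(- \frac{38}{9}\right) \left(-2\right) = 0 \left(-2\right) = 0$)
$d^{2} = 0^{2} = 0$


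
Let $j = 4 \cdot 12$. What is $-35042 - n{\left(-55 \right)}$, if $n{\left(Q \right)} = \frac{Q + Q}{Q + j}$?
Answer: $- \frac{245404}{7} \approx -35058.0$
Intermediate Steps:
$j = 48$
$n{\left(Q \right)} = \frac{2 Q}{48 + Q}$ ($n{\left(Q \right)} = \frac{Q + Q}{Q + 48} = \frac{2 Q}{48 + Q}$)
$-35042 - n{\left(-55 \right)} = -35042 - 2 \left(-55\right) \frac{1}{48 - 55} = -35042 - 2 \left(-55\right) \frac{1}{-7} = -35042 - 2 \left(-55\right) \left(- \frac{1}{7}\right) = -35042 - \frac{110}{7} = - \frac{245404}{7}$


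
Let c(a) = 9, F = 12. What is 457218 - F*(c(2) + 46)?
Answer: 456558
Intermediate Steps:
457218 - F*(c(2) + 46) = 457218 - 12*(9 + 46) = 457218 - 12*55 = 457218 - 1*660 = 457218 - 660 = 456558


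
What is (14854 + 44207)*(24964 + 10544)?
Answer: 2097137988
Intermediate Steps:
(14854 + 44207)*(24964 + 10544) = 59061*35508 = 2097137988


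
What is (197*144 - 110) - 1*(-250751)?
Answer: 279009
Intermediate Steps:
(197*144 - 110) - 1*(-250751) = (28368 - 110) + 250751 = 28258 + 250751 = 279009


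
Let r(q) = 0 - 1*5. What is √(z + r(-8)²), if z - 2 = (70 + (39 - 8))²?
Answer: 2*√2557 ≈ 101.13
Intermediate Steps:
r(q) = -5 (r(q) = 0 - 5 = -5)
z = 10203 (z = 2 + (70 + (39 - 8))² = 2 + (70 + 31)² = 2 + 101² = 2 + 10201 = 10203)
√(z + r(-8)²) = √(10203 + (-5)²) = √(10203 + 25) = √10228 = 2*√2557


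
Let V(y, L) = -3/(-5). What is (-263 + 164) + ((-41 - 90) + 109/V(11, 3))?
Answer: -145/3 ≈ -48.333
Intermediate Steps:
V(y, L) = ⅗ (V(y, L) = -3*(-⅕) = ⅗)
(-263 + 164) + ((-41 - 90) + 109/V(11, 3)) = (-263 + 164) + ((-41 - 90) + 109/(⅗)) = -99 + (-131 + 109*(5/3)) = -99 + (-131 + 545/3) = -99 + 152/3 = -145/3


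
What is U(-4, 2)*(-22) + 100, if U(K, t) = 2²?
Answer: 12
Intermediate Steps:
U(K, t) = 4
U(-4, 2)*(-22) + 100 = 4*(-22) + 100 = -88 + 100 = 12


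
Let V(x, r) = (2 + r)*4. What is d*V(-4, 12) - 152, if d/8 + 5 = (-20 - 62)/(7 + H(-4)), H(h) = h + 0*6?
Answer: -43912/3 ≈ -14637.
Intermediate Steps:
H(h) = h (H(h) = h + 0 = h)
d = -776/3 (d = -40 + 8*((-20 - 62)/(7 - 4)) = -40 + 8*(-82/3) = -40 - 656/3 = -776/3 ≈ -258.67)
V(x, r) = 8 + 4*r
d*V(-4, 12) - 152 = -776*(8 + 4*12)/3 - 152 = -776*(8 + 48)/3 - 152 = -776/3*56 - 152 = -43456/3 - 152 = -43912/3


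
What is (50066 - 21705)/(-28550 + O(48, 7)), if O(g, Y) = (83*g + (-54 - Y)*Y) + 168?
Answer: -28361/24825 ≈ -1.1424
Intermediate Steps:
O(g, Y) = 168 + 83*g + Y*(-54 - Y) (O(g, Y) = (83*g + Y*(-54 - Y)) + 168 = 168 + 83*g + Y*(-54 - Y))
(50066 - 21705)/(-28550 + O(48, 7)) = (50066 - 21705)/(-28550 + (168 - 1*7**2 - 54*7 + 83*48)) = 28361/(-28550 + (168 - 1*49 - 378 + 3984)) = 28361/(-28550 + (168 - 49 - 378 + 3984)) = 28361/(-28550 + 3725) = 28361/(-24825) = 28361*(-1/24825) = -28361/24825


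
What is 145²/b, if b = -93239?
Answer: -21025/93239 ≈ -0.22550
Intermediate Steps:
145²/b = 145²/(-93239) = 21025*(-1/93239) = -21025/93239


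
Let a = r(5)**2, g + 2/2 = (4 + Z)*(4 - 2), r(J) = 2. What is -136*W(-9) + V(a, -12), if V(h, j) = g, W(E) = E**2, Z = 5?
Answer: -10999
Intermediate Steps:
g = 17 (g = -1 + (4 + 5)*(4 - 2) = -1 + 9*2 = -1 + 18 = 17)
a = 4 (a = 2**2 = 4)
V(h, j) = 17
-136*W(-9) + V(a, -12) = -136*(-9)**2 + 17 = -136*81 + 17 = -11016 + 17 = -10999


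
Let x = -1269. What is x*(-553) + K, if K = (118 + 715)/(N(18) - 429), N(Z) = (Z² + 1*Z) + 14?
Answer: 51227428/73 ≈ 7.0175e+5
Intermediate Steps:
N(Z) = 14 + Z + Z² (N(Z) = (Z² + Z) + 14 = (Z + Z²) + 14 = 14 + Z + Z²)
K = -833/73 (K = (118 + 715)/((14 + 18 + 18²) - 429) = 833/((14 + 18 + 324) - 429) = 833/(356 - 429) = 833/(-73) = 833*(-1/73) = -833/73 ≈ -11.411)
x*(-553) + K = -1269*(-553) - 833/73 = 701757 - 833/73 = 51227428/73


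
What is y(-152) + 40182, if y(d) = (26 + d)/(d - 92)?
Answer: 4902267/122 ≈ 40183.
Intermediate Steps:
y(d) = (26 + d)/(-92 + d)
y(-152) + 40182 = (26 - 152)/(-92 - 152) + 40182 = -126/(-244) + 40182 = -1/244*(-126) + 40182 = 63/122 + 40182 = 4902267/122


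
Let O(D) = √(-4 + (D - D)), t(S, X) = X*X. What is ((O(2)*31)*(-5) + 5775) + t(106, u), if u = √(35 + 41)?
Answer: 5851 - 310*I ≈ 5851.0 - 310.0*I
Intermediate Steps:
u = 2*√19 (u = √76 = 2*√19 ≈ 8.7178)
t(S, X) = X²
O(D) = 2*I (O(D) = √(-4 + 0) = √(-4) = 2*I)
((O(2)*31)*(-5) + 5775) + t(106, u) = (((2*I)*31)*(-5) + 5775) + (2*√19)² = ((62*I)*(-5) + 5775) + 76 = (-310*I + 5775) + 76 = (5775 - 310*I) + 76 = 5851 - 310*I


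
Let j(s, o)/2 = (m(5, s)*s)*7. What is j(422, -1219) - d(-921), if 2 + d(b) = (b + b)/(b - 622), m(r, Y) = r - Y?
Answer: -3801389104/1543 ≈ -2.4636e+6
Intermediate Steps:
d(b) = -2 + 2*b/(-622 + b) (d(b) = -2 + (b + b)/(b - 622) = -2 + (2*b)/(-622 + b) = -2 + 2*b/(-622 + b))
j(s, o) = 14*s*(5 - s) (j(s, o) = 2*(((5 - s)*s)*7) = 2*((s*(5 - s))*7) = 2*(7*s*(5 - s)) = 14*s*(5 - s))
j(422, -1219) - d(-921) = 14*422*(5 - 1*422) - 1244/(-622 - 921) = 14*422*(5 - 422) - 1244/(-1543) = 14*422*(-417) - 1244*(-1)/1543 = -2463636 - 1*(-1244/1543) = -2463636 + 1244/1543 = -3801389104/1543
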